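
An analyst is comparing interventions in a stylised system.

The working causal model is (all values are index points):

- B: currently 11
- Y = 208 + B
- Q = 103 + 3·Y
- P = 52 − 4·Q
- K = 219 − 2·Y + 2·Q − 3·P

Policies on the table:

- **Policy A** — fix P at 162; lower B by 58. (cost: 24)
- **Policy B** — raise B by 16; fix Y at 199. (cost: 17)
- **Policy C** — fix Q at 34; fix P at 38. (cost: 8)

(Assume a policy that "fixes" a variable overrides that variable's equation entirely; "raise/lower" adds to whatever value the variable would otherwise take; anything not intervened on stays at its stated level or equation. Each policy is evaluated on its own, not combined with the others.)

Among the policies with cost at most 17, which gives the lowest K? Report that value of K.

-265

Policy B (B + 16, Y := 199):
  B = 11 + 16 = 27
  Y = 199
  Q = 103 + 3·199 = 700
  P = 52 − 4·700 = -2748
  K = 219 − 2·199 + 2·700 − 3·(-2748) = 9465
Policy C (Q := 34, P := 38):
  B = 11
  Y = 208 + 11 = 219
  Q = 34
  P = 38
  K = 219 − 2·219 + 2·34 − 3·38 = -265
Comparing — Policy B: K=9465, Policy C: K=-265. Lowest is -265 (Policy C).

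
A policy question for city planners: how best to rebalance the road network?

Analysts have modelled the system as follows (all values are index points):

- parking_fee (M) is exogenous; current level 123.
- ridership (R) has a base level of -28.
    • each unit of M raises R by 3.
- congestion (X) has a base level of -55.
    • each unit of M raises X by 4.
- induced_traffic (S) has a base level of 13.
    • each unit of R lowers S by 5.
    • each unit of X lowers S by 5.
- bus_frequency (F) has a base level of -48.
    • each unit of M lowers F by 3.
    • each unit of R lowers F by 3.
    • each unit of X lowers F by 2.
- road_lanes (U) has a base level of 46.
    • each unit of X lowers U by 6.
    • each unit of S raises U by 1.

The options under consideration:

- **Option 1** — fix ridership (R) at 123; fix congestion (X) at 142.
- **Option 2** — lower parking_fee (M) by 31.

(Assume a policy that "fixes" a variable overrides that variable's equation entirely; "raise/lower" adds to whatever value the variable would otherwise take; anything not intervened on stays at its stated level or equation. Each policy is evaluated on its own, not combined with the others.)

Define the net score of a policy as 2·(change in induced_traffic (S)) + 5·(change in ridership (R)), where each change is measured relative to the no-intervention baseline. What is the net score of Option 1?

Baseline:
  M = 123
  R = -28 + 3·123 = 341
  X = -55 + 4·123 = 437
  S = 13 − 5·341 − 5·437 = -3877
Option 1 (R := 123, X := 142):
  M = 123
  R = 123
  X = 142
  S = 13 − 5·123 − 5·142 = -1312
ΔS = -1312 − (-3877) = 2565; ΔR = 123 − 341 = -218
Score = 2·2565 + 5·(-218) = 4040

4040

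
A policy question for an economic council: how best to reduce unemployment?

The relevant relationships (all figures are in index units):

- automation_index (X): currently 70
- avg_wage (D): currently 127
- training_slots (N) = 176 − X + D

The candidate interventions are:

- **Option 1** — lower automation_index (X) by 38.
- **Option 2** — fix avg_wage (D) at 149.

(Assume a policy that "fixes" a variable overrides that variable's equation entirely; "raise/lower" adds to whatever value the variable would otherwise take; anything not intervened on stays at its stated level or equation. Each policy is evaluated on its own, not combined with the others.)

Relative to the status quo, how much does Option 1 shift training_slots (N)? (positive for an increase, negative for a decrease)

Baseline:
  X = 70
  D = 127
  N = 176 − 70 + 127 = 233
Option 1 (X − 38):
  X = 70 − 38 = 32
  D = 127
  N = 176 − 32 + 127 = 271
Change in N: 271 − 233 = 38

38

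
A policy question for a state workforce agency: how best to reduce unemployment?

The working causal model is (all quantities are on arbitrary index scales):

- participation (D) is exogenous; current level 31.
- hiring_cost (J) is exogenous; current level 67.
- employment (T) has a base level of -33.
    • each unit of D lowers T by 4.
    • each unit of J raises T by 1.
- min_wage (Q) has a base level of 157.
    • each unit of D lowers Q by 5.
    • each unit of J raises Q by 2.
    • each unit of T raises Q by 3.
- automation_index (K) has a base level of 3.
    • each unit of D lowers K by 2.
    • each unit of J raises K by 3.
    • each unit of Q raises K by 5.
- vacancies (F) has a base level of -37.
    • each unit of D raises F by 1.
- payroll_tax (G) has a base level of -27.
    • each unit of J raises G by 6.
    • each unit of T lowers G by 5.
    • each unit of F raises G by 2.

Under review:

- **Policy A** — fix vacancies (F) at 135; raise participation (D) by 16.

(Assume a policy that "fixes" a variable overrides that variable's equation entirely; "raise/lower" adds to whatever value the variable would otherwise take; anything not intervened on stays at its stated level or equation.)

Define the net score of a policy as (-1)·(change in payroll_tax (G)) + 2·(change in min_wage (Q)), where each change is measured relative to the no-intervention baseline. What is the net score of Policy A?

Baseline:
  D = 31
  J = 67
  T = -33 − 4·31 + 67 = -90
  Q = 157 − 5·31 + 2·67 + 3·(-90) = -134
  F = -37 + 31 = -6
  G = -27 + 6·67 − 5·(-90) + 2·(-6) = 813
Policy A (F := 135, D + 16):
  D = 31 + 16 = 47
  J = 67
  T = -33 − 4·47 + 67 = -154
  Q = 157 − 5·47 + 2·67 + 3·(-154) = -406
  F = 135
  G = -27 + 6·67 − 5·(-154) + 2·135 = 1415
ΔG = 1415 − 813 = 602; ΔQ = -406 − (-134) = -272
Score = (-1)·602 + 2·(-272) = -1146

-1146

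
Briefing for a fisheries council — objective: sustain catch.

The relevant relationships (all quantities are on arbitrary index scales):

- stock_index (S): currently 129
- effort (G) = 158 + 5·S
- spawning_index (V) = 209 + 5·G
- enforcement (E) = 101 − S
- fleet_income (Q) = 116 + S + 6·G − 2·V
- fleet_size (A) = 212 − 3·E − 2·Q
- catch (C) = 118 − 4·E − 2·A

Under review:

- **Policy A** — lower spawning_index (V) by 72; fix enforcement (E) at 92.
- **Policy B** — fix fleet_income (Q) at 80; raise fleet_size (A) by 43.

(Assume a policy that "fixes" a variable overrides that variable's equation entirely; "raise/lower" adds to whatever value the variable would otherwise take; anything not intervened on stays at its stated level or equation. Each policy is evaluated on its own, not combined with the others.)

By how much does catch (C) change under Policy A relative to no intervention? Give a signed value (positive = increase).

816

Baseline:
  S = 129
  G = 158 + 5·129 = 803
  V = 209 + 5·803 = 4224
  E = 101 − 129 = -28
  Q = 116 + 129 + 6·803 − 2·4224 = -3385
  A = 212 − 3·(-28) − 2·(-3385) = 7066
  C = 118 − 4·(-28) − 2·7066 = -13902
Policy A (V − 72, E := 92):
  S = 129
  G = 158 + 5·129 = 803
  V = 209 + 5·803 (−72 from intervention) = 4152
  E = 92
  Q = 116 + 129 + 6·803 − 2·4152 = -3241
  A = 212 − 3·92 − 2·(-3241) = 6418
  C = 118 − 4·92 − 2·6418 = -13086
Change in C: -13086 − (-13902) = 816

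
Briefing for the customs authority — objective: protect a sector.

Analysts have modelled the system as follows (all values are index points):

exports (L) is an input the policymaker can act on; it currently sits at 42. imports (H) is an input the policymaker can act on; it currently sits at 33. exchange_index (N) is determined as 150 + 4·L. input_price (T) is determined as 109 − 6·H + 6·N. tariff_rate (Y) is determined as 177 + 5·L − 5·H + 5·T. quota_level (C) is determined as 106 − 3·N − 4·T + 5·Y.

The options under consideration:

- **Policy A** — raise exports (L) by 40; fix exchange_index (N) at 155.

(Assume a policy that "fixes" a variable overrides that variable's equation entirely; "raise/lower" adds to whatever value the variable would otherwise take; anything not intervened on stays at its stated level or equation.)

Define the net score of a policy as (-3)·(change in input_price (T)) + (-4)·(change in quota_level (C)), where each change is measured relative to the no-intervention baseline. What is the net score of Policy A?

Baseline:
  L = 42
  H = 33
  N = 150 + 4·42 = 318
  T = 109 − 6·33 + 6·318 = 1819
  Y = 177 + 5·42 − 5·33 + 5·1819 = 9317
  C = 106 − 3·318 − 4·1819 + 5·9317 = 38461
Policy A (L + 40, N := 155):
  L = 42 + 40 = 82
  H = 33
  N = 155
  T = 109 − 6·33 + 6·155 = 841
  Y = 177 + 5·82 − 5·33 + 5·841 = 4627
  C = 106 − 3·155 − 4·841 + 5·4627 = 19412
ΔT = 841 − 1819 = -978; ΔC = 19412 − 38461 = -19049
Score = (-3)·(-978) + (-4)·(-19049) = 79130

79130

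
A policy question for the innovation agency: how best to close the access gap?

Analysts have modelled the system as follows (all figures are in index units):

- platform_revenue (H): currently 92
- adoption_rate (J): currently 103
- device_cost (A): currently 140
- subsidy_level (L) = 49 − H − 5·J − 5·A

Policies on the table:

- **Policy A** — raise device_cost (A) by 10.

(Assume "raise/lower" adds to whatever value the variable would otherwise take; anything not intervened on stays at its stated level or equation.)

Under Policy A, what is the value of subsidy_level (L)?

Policy A (A + 10):
  H = 92
  J = 103
  A = 140 + 10 = 150
  L = 49 − 92 − 5·103 − 5·150 = -1308

-1308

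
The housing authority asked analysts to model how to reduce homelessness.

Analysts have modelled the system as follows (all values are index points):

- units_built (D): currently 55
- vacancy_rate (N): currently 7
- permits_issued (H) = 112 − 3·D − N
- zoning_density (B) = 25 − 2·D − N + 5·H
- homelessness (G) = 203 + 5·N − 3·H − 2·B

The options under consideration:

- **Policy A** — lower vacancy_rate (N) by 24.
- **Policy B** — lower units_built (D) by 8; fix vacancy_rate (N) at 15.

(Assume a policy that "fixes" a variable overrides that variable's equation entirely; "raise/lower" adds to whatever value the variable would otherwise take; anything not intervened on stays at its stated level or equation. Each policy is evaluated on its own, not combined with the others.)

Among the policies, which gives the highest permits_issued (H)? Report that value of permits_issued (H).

-36

Policy A (N − 24):
  D = 55
  N = 7 − 24 = -17
  H = 112 − 3·55 − (-17) = -36
Policy B (D − 8, N := 15):
  D = 55 − 8 = 47
  N = 15
  H = 112 − 3·47 − 15 = -44
Comparing — Policy A: H=-36, Policy B: H=-44. Highest is -36 (Policy A).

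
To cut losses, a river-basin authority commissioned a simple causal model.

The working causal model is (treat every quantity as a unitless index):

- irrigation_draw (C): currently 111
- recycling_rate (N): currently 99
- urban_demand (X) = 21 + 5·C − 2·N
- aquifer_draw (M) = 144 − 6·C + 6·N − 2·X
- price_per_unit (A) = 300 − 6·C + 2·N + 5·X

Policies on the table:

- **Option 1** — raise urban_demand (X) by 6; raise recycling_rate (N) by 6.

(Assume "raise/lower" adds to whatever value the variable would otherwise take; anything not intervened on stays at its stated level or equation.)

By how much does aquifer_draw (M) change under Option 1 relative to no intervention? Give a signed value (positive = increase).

Baseline:
  C = 111
  N = 99
  X = 21 + 5·111 − 2·99 = 378
  M = 144 − 6·111 + 6·99 − 2·378 = -684
Option 1 (X + 6, N + 6):
  C = 111
  N = 99 + 6 = 105
  X = 21 + 5·111 − 2·105 (+6 from intervention) = 372
  M = 144 − 6·111 + 6·105 − 2·372 = -636
Change in M: -636 − (-684) = 48

48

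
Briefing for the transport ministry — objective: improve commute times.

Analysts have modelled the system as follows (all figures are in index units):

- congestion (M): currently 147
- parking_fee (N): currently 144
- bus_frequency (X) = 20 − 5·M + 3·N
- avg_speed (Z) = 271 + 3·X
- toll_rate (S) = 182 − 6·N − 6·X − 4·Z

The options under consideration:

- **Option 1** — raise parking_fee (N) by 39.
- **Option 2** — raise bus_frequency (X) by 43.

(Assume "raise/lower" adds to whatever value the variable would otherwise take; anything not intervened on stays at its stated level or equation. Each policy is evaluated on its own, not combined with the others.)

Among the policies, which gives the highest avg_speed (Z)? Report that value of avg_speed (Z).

-227

Option 1 (N + 39):
  M = 147
  N = 144 + 39 = 183
  X = 20 − 5·147 + 3·183 = -166
  Z = 271 + 3·(-166) = -227
Option 2 (X + 43):
  M = 147
  N = 144
  X = 20 − 5·147 + 3·144 (+43 from intervention) = -240
  Z = 271 + 3·(-240) = -449
Comparing — Option 1: Z=-227, Option 2: Z=-449. Highest is -227 (Option 1).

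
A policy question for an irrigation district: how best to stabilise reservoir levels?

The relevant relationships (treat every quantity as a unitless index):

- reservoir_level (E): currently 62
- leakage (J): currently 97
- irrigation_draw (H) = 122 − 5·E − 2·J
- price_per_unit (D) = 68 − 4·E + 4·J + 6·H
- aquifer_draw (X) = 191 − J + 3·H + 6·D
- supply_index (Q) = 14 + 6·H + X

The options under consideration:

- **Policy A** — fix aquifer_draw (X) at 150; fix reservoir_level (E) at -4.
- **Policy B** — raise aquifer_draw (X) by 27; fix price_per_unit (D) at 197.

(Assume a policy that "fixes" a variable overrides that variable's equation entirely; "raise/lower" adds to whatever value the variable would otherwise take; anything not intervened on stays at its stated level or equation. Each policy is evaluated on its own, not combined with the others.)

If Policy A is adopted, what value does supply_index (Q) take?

Policy A (X := 150, E := -4):
  E = -4
  J = 97
  H = 122 − 5·(-4) − 2·97 = -52
  D = 68 − 4·(-4) + 4·97 + 6·(-52) = 160
  X = 150
  Q = 14 + 6·(-52) + 150 = -148

-148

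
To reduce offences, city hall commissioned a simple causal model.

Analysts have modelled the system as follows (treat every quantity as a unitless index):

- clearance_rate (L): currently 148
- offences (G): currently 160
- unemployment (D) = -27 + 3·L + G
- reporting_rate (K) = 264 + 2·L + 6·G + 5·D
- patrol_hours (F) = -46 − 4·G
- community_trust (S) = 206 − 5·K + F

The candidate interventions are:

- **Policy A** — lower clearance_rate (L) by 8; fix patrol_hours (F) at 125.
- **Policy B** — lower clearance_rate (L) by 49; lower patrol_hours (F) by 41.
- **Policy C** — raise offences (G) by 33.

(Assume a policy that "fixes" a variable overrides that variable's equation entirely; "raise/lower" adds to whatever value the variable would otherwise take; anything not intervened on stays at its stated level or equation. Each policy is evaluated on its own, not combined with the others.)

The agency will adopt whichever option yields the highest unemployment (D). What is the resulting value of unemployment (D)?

610

Policy A (L − 8, F := 125):
  L = 148 − 8 = 140
  G = 160
  D = -27 + 3·140 + 160 = 553
Policy B (L − 49, F − 41):
  L = 148 − 49 = 99
  G = 160
  D = -27 + 3·99 + 160 = 430
Policy C (G + 33):
  L = 148
  G = 160 + 33 = 193
  D = -27 + 3·148 + 193 = 610
Comparing — Policy A: D=553, Policy B: D=430, Policy C: D=610. Highest is 610 (Policy C).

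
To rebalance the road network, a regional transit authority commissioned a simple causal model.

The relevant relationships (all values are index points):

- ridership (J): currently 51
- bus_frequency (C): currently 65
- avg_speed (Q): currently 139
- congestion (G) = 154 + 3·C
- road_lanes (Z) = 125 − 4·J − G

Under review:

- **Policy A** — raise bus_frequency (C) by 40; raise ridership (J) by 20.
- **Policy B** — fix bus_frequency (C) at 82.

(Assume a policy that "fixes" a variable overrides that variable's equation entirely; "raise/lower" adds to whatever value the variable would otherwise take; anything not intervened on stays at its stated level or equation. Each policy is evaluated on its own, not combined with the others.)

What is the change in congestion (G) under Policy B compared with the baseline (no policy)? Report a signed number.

51

Baseline:
  C = 65
  G = 154 + 3·65 = 349
Policy B (C := 82):
  C = 82
  G = 154 + 3·82 = 400
Change in G: 400 − 349 = 51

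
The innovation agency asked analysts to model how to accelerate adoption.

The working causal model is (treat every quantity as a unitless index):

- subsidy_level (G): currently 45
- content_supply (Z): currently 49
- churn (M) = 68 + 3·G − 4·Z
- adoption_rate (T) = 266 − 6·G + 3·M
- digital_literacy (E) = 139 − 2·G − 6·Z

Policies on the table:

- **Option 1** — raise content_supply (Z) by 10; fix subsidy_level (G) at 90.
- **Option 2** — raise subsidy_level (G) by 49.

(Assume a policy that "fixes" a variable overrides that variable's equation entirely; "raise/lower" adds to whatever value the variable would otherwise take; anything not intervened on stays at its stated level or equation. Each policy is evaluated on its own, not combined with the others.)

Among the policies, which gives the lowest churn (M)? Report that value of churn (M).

102

Option 1 (Z + 10, G := 90):
  G = 90
  Z = 49 + 10 = 59
  M = 68 + 3·90 − 4·59 = 102
Option 2 (G + 49):
  G = 45 + 49 = 94
  Z = 49
  M = 68 + 3·94 − 4·49 = 154
Comparing — Option 1: M=102, Option 2: M=154. Lowest is 102 (Option 1).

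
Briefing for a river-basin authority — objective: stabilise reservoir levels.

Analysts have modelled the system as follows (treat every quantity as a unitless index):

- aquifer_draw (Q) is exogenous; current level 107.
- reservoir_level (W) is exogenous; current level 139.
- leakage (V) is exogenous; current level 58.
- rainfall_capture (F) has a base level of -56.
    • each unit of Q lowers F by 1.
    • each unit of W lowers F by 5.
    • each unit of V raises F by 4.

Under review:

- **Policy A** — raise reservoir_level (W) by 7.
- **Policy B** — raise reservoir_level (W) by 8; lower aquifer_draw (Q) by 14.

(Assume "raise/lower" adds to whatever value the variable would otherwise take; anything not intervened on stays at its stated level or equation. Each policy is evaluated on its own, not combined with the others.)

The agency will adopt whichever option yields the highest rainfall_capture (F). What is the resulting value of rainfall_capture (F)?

-652

Policy A (W + 7):
  Q = 107
  W = 139 + 7 = 146
  V = 58
  F = -56 − 107 − 5·146 + 4·58 = -661
Policy B (W + 8, Q − 14):
  Q = 107 − 14 = 93
  W = 139 + 8 = 147
  V = 58
  F = -56 − 93 − 5·147 + 4·58 = -652
Comparing — Policy A: F=-661, Policy B: F=-652. Highest is -652 (Policy B).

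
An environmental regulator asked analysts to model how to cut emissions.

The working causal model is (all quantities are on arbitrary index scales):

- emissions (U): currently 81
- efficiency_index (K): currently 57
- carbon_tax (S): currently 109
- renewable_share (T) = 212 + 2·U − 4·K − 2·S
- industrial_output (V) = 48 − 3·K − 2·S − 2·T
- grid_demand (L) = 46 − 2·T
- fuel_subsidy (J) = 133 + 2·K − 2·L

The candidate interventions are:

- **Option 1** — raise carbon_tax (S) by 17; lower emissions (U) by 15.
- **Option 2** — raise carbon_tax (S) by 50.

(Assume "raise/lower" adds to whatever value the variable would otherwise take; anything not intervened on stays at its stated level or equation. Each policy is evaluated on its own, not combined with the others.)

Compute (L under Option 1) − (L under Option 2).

-72

Option 1 (S + 17, U − 15):
  U = 81 − 15 = 66
  K = 57
  S = 109 + 17 = 126
  T = 212 + 2·66 − 4·57 − 2·126 = -136
  L = 46 − 2·(-136) = 318
Option 2 (S + 50):
  U = 81
  K = 57
  S = 109 + 50 = 159
  T = 212 + 2·81 − 4·57 − 2·159 = -172
  L = 46 − 2·(-172) = 390
L: 318 − 390 = -72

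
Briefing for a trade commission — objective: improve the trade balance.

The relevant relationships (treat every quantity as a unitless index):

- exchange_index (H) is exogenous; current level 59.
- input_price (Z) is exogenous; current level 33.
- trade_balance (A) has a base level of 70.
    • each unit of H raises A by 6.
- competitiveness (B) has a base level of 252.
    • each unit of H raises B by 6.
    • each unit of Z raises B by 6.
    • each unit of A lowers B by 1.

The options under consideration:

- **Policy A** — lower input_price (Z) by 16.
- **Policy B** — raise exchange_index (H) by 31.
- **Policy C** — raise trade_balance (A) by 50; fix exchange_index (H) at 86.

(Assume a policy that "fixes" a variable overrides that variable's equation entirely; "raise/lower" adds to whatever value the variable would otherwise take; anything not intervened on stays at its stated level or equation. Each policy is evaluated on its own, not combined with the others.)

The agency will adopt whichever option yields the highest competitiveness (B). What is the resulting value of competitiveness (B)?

380

Policy A (Z − 16):
  H = 59
  Z = 33 − 16 = 17
  A = 70 + 6·59 = 424
  B = 252 + 6·59 + 6·17 − 424 = 284
Policy B (H + 31):
  H = 59 + 31 = 90
  Z = 33
  A = 70 + 6·90 = 610
  B = 252 + 6·90 + 6·33 − 610 = 380
Policy C (A + 50, H := 86):
  H = 86
  Z = 33
  A = 70 + 6·86 (+50 from intervention) = 636
  B = 252 + 6·86 + 6·33 − 636 = 330
Comparing — Policy A: B=284, Policy B: B=380, Policy C: B=330. Highest is 380 (Policy B).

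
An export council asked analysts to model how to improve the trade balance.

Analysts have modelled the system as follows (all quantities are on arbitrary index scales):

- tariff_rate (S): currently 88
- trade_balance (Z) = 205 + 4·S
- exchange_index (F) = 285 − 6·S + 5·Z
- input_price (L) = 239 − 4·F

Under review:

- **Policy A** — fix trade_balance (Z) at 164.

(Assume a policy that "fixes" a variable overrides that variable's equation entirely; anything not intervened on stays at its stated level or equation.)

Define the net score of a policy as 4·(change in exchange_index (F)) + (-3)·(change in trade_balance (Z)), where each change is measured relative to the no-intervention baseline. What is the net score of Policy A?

Baseline:
  S = 88
  Z = 205 + 4·88 = 557
  F = 285 − 6·88 + 5·557 = 2542
Policy A (Z := 164):
  S = 88
  Z = 164
  F = 285 − 6·88 + 5·164 = 577
ΔF = 577 − 2542 = -1965; ΔZ = 164 − 557 = -393
Score = 4·(-1965) + (-3)·(-393) = -6681

-6681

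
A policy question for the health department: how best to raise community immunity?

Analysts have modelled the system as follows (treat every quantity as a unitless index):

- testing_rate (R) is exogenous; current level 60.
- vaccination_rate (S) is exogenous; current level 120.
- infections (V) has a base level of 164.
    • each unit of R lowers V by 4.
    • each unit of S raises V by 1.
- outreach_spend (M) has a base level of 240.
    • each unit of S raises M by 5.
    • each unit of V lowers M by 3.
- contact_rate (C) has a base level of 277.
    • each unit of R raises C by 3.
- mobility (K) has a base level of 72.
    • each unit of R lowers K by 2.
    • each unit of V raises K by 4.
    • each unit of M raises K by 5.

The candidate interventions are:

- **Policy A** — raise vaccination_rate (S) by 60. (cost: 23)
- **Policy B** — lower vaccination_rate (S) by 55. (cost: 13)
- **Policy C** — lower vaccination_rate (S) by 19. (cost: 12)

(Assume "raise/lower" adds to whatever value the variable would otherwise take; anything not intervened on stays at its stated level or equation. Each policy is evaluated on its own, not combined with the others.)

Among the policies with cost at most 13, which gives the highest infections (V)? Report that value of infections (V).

Policy B (S − 55):
  R = 60
  S = 120 − 55 = 65
  V = 164 − 4·60 + 65 = -11
Policy C (S − 19):
  R = 60
  S = 120 − 19 = 101
  V = 164 − 4·60 + 101 = 25
Comparing — Policy B: V=-11, Policy C: V=25. Highest is 25 (Policy C).

25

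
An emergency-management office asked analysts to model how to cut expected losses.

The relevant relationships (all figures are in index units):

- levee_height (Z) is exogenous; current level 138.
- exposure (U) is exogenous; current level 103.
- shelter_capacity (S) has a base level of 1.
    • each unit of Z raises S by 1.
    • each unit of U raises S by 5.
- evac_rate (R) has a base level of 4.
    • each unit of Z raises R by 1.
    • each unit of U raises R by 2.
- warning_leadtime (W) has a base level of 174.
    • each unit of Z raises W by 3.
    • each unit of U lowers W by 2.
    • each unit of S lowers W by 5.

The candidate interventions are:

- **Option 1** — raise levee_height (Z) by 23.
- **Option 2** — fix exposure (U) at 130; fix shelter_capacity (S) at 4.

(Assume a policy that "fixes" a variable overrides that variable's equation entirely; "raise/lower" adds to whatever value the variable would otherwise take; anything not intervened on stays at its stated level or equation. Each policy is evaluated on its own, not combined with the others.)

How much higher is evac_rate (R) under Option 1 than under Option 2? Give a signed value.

-31

Option 1 (Z + 23):
  Z = 138 + 23 = 161
  U = 103
  R = 4 + 161 + 2·103 = 371
Option 2 (U := 130, S := 4):
  Z = 138
  U = 130
  R = 4 + 138 + 2·130 = 402
R: 371 − 402 = -31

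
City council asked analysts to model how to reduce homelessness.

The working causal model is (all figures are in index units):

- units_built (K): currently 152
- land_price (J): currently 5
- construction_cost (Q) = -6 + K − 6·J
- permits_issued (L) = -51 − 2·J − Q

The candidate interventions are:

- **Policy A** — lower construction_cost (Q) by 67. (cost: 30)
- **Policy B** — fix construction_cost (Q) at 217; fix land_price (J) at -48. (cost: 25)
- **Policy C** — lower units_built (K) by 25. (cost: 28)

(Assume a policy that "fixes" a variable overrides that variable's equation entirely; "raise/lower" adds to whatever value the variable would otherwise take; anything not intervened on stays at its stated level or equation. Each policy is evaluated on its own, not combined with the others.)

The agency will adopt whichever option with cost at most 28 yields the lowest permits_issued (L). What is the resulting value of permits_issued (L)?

Policy B (Q := 217, J := -48):
  K = 152
  J = -48
  Q = 217
  L = -51 − 2·(-48) − 217 = -172
Policy C (K − 25):
  K = 152 − 25 = 127
  J = 5
  Q = -6 + 127 − 6·5 = 91
  L = -51 − 2·5 − 91 = -152
Comparing — Policy B: L=-172, Policy C: L=-152. Lowest is -172 (Policy B).

-172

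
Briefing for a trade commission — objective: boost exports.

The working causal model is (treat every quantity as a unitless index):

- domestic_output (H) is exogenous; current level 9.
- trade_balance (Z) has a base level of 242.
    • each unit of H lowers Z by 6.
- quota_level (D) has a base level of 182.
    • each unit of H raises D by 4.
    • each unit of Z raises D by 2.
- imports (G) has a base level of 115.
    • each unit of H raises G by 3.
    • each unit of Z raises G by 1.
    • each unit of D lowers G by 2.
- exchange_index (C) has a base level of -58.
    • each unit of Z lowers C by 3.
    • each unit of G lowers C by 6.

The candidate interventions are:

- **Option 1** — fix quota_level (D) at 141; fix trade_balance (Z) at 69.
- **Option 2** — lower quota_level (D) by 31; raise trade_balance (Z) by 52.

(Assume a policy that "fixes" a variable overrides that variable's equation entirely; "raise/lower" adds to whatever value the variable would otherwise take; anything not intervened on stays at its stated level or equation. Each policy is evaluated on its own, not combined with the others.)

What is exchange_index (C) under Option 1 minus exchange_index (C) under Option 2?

-4773

Option 1 (D := 141, Z := 69):
  H = 9
  Z = 69
  D = 141
  G = 115 + 3·9 + 69 − 2·141 = -71
  C = -58 − 3·69 − 6·(-71) = 161
Option 2 (D − 31, Z + 52):
  H = 9
  Z = 242 − 6·9 (+52 from intervention) = 240
  D = 182 + 4·9 + 2·240 (−31 from intervention) = 667
  G = 115 + 3·9 + 240 − 2·667 = -952
  C = -58 − 3·240 − 6·(-952) = 4934
C: 161 − 4934 = -4773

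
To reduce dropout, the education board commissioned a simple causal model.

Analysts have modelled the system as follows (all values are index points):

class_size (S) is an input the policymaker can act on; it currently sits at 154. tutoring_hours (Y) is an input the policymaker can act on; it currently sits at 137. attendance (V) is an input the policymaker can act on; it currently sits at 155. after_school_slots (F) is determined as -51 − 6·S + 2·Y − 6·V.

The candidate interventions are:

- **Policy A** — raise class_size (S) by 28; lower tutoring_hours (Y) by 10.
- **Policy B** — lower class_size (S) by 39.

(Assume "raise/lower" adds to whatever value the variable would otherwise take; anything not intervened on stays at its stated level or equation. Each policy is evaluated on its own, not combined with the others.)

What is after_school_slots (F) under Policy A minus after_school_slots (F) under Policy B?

-422

Policy A (S + 28, Y − 10):
  S = 154 + 28 = 182
  Y = 137 − 10 = 127
  V = 155
  F = -51 − 6·182 + 2·127 − 6·155 = -1819
Policy B (S − 39):
  S = 154 − 39 = 115
  Y = 137
  V = 155
  F = -51 − 6·115 + 2·137 − 6·155 = -1397
F: -1819 − (-1397) = -422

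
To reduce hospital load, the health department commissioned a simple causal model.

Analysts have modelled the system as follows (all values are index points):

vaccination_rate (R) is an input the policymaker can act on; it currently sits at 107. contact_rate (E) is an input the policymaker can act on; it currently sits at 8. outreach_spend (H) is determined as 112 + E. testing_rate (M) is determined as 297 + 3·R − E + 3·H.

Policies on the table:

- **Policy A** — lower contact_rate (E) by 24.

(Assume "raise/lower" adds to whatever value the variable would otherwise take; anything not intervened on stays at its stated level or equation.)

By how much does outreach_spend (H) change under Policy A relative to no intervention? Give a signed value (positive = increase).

Baseline:
  E = 8
  H = 112 + 8 = 120
Policy A (E − 24):
  E = 8 − 24 = -16
  H = 112 + (-16) = 96
Change in H: 96 − 120 = -24

-24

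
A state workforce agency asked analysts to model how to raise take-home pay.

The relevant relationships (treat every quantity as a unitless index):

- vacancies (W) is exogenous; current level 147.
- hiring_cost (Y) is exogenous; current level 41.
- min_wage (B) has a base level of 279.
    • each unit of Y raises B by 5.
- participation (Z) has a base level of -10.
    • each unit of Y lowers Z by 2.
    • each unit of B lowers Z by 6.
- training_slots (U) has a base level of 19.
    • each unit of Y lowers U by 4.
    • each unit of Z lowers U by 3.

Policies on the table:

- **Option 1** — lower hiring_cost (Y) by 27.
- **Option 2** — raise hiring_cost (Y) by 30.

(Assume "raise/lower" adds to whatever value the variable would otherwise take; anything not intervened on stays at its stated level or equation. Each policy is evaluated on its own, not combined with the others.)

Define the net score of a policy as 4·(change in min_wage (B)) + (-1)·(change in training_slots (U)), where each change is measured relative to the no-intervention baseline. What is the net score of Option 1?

Baseline:
  Y = 41
  B = 279 + 5·41 = 484
  Z = -10 − 2·41 − 6·484 = -2996
  U = 19 − 4·41 − 3·(-2996) = 8843
Option 1 (Y − 27):
  Y = 41 − 27 = 14
  B = 279 + 5·14 = 349
  Z = -10 − 2·14 − 6·349 = -2132
  U = 19 − 4·14 − 3·(-2132) = 6359
ΔB = 349 − 484 = -135; ΔU = 6359 − 8843 = -2484
Score = 4·(-135) + (-1)·(-2484) = 1944

1944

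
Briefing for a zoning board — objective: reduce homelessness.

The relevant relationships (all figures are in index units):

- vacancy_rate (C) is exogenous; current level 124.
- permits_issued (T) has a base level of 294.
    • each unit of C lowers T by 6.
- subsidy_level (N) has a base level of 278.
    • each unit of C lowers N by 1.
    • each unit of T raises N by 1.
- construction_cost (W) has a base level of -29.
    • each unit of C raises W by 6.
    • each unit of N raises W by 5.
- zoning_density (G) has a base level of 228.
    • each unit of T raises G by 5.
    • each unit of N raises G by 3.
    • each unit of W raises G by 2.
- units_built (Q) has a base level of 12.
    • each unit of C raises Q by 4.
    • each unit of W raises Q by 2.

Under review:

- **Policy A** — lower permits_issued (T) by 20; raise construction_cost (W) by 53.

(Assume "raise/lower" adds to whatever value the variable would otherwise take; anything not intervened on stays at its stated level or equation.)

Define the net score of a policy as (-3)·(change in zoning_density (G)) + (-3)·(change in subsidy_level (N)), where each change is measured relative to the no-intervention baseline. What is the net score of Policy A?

Baseline:
  C = 124
  T = 294 − 6·124 = -450
  N = 278 − 124 + (-450) = -296
  W = -29 + 6·124 + 5·(-296) = -765
  G = 228 + 5·(-450) + 3·(-296) + 2·(-765) = -4440
Policy A (T − 20, W + 53):
  C = 124
  T = 294 − 6·124 (−20 from intervention) = -470
  N = 278 − 124 + (-470) = -316
  W = -29 + 6·124 + 5·(-316) (+53 from intervention) = -812
  G = 228 + 5·(-470) + 3·(-316) + 2·(-812) = -4694
ΔG = -4694 − (-4440) = -254; ΔN = -316 − (-296) = -20
Score = (-3)·(-254) + (-3)·(-20) = 822

822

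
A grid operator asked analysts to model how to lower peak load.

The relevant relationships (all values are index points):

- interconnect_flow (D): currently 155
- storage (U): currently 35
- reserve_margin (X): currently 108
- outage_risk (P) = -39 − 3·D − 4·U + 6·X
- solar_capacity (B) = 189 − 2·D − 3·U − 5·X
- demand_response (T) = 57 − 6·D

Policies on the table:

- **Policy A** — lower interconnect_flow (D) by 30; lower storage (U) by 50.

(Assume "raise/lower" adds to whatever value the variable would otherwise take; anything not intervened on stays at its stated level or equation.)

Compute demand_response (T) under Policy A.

-693

Policy A (D − 30, U − 50):
  D = 155 − 30 = 125
  T = 57 − 6·125 = -693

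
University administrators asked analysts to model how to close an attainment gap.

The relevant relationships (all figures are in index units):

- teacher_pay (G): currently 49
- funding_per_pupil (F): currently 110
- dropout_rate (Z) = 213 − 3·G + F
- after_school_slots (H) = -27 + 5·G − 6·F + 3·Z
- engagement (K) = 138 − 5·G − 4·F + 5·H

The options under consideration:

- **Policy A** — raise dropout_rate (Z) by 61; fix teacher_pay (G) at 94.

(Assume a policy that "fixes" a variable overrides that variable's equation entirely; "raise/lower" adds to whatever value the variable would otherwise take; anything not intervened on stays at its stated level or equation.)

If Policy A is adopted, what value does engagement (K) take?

Policy A (Z + 61, G := 94):
  G = 94
  F = 110
  Z = 213 − 3·94 + 110 (+61 from intervention) = 102
  H = -27 + 5·94 − 6·110 + 3·102 = 89
  K = 138 − 5·94 − 4·110 + 5·89 = -327

-327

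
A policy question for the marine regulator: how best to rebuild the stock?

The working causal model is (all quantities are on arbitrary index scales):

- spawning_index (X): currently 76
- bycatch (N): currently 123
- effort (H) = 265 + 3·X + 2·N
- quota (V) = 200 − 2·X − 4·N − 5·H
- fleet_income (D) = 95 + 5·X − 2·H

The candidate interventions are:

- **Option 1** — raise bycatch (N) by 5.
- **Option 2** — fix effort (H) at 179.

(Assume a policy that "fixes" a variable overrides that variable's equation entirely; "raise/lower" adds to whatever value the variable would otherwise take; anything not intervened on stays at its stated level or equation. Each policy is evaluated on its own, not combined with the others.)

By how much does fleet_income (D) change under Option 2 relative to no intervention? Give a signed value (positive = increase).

1120

Baseline:
  X = 76
  N = 123
  H = 265 + 3·76 + 2·123 = 739
  D = 95 + 5·76 − 2·739 = -1003
Option 2 (H := 179):
  X = 76
  N = 123
  H = 179
  D = 95 + 5·76 − 2·179 = 117
Change in D: 117 − (-1003) = 1120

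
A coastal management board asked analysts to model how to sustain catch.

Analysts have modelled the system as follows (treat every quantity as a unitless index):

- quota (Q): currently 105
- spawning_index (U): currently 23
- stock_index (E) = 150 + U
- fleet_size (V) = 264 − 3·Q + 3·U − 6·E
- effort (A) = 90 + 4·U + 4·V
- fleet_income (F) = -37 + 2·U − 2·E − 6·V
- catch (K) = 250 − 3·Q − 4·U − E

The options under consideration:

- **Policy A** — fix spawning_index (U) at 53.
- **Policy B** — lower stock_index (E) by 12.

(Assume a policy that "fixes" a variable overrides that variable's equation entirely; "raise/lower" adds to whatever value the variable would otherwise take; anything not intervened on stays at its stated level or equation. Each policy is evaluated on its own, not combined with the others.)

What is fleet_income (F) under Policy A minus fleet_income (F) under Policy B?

Policy A (U := 53):
  Q = 105
  U = 53
  E = 150 + 53 = 203
  V = 264 − 3·105 + 3·53 − 6·203 = -1110
  F = -37 + 2·53 − 2·203 − 6·(-1110) = 6323
Policy B (E − 12):
  Q = 105
  U = 23
  E = 150 + 23 (−12 from intervention) = 161
  V = 264 − 3·105 + 3·23 − 6·161 = -948
  F = -37 + 2·23 − 2·161 − 6·(-948) = 5375
F: 6323 − 5375 = 948

948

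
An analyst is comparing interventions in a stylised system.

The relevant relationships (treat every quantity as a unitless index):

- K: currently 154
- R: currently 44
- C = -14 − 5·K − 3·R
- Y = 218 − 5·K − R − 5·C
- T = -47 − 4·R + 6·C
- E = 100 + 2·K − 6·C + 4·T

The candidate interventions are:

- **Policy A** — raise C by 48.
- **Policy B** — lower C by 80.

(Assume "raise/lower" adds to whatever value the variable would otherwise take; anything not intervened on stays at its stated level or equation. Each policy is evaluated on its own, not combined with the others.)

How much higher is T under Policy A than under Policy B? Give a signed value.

768

Policy A (C + 48):
  K = 154
  R = 44
  C = -14 − 5·154 − 3·44 (+48 from intervention) = -868
  T = -47 − 4·44 + 6·(-868) = -5431
Policy B (C − 80):
  K = 154
  R = 44
  C = -14 − 5·154 − 3·44 (−80 from intervention) = -996
  T = -47 − 4·44 + 6·(-996) = -6199
T: -5431 − (-6199) = 768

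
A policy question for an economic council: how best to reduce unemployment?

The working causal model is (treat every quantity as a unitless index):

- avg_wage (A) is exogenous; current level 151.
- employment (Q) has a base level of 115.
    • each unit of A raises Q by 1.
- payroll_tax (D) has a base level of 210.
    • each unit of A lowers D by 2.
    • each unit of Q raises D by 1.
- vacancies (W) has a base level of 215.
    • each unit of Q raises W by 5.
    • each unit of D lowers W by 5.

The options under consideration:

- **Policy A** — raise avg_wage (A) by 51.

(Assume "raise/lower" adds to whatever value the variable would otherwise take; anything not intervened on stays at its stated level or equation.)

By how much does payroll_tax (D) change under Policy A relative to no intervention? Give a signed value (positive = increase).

-51

Baseline:
  A = 151
  Q = 115 + 151 = 266
  D = 210 − 2·151 + 266 = 174
Policy A (A + 51):
  A = 151 + 51 = 202
  Q = 115 + 202 = 317
  D = 210 − 2·202 + 317 = 123
Change in D: 123 − 174 = -51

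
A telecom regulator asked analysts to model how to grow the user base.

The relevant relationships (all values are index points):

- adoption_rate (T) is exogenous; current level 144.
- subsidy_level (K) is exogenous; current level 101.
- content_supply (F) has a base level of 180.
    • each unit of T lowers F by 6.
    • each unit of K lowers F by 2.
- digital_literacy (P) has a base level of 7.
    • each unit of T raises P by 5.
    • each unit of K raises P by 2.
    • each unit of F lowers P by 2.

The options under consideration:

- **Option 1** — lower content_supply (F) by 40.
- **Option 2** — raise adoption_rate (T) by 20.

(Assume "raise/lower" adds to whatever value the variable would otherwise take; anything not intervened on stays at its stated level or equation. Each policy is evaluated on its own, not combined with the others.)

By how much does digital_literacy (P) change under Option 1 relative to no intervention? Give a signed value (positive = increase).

Baseline:
  T = 144
  K = 101
  F = 180 − 6·144 − 2·101 = -886
  P = 7 + 5·144 + 2·101 − 2·(-886) = 2701
Option 1 (F − 40):
  T = 144
  K = 101
  F = 180 − 6·144 − 2·101 (−40 from intervention) = -926
  P = 7 + 5·144 + 2·101 − 2·(-926) = 2781
Change in P: 2781 − 2701 = 80

80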